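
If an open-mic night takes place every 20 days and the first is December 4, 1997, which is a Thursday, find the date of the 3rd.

January 13, 1998

The 3rd occurrence is 2 intervals after the first: 2 × 20 = 40 days after December 4, 1997.
December has 31 days — 27 days to the end of December leaves 13.
13 days into January → January 13, 1998.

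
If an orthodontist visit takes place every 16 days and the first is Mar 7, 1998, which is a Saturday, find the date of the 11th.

The 11th occurrence is 10 intervals after the first: 10 × 16 = 160 days after Mar 7, 1998.
Mar has 31 days — 24 days to the end of Mar leaves 136.
Apr has 30 days (106 left).
May has 31 days (75 left).
Jun has 30 days (45 left).
Jul has 31 days (14 left).
14 days into Aug → Aug 14, 1998.

Aug 14, 1998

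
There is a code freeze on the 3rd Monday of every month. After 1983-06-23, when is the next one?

1983-07-18

June 1983 starts on a Wednesday; its first Monday is the 6th, so the 3rd Monday is the 20th — 1983-06-20.
That is not after 1983-06-23, so look at July 1983.
July 1983 starts on a Friday; its first Monday is the 4th, so the 3rd Monday is the 18th — 1983-07-18.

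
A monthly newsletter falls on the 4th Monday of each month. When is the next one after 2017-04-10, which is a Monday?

April 2017 starts on a Saturday; its first Monday is the 3rd, so the 4th Monday is the 24th — 2017-04-24.
2017-04-24 is after 2017-04-10, so that is the next one.

2017-04-24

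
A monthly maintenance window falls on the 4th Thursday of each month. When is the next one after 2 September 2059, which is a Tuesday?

25 September 2059

September 2059 starts on a Monday; its first Thursday is the 4th, so the 4th Thursday is the 25th — 25 September 2059.
25 September 2059 is after 2 September 2059, so that is the next one.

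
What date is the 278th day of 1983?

January has 31 days (278 − 31 = 247 remain).
February has 28 days (247 − 28 = 219 remain).
March has 31 days (219 − 31 = 188 remain).
April has 30 days (188 − 30 = 158 remain).
May has 31 days (158 − 31 = 127 remain).
June has 30 days (127 − 30 = 97 remain).
July has 31 days (97 − 31 = 66 remain).
August has 31 days (66 − 31 = 35 remain).
September has 30 days (35 − 30 = 5 remain).
5 into October → October 5.

October 5, 1983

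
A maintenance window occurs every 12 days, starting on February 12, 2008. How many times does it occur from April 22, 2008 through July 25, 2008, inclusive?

8

Occurrences land 12·i days after February 12, 2008 for i = 0, 1, 2, …
April 22, 2008 is 70 days after the start; 70 ÷ 12 = 5 remainder 10; since the remainder is 10, round up to i = 6. First occurrence in the window: #7 on April 24, 2008 (6×12 = 72 days in).
July 25, 2008 is 164 days after the start; 164 ÷ 12 = 13 remainder 8. Last occurrence in the window: #14 on July 17, 2008.
Occurrences #7 through #14: 8 in total.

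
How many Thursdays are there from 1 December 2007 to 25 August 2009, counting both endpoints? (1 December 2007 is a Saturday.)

90

1 December 2007 is a Saturday; the first Thursday on or after it is 6 December 2007 (5 days later).
From 6 December 2007 to 25 August 2009: 25 + 366 + 237 = 628 days (rest of 2007, 2008, to 25 August 2009 in 2009).
628 ÷ 7 = 89 full weeks with remainder 5, so 89 more Thursdays after the first → 90.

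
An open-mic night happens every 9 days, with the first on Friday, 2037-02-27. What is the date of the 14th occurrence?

2037-06-24

The 14th occurrence is 13 intervals after the first: 13 × 9 = 117 days after 2037-02-27.
February has 28 days — 1 day to the end of February leaves 116.
March has 31 days (85 left).
April has 30 days (55 left).
May has 31 days (24 left).
24 days into June → 2037-06-24.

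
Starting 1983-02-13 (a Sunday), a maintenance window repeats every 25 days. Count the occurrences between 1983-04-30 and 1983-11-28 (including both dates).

Occurrences land 25·i days after 1983-02-13 for i = 0, 1, 2, …
1983-04-30 is 76 days after the start; 76 ÷ 25 = 3 remainder 1; since the remainder is 1, round up to i = 4. First occurrence in the window: #5 on 1983-05-24 (4×25 = 100 days in).
1983-11-28 is 288 days after the start; 288 ÷ 25 = 11 remainder 13. Last occurrence in the window: #12 on 1983-11-15.
Occurrences #5 through #12: 8 in total.

8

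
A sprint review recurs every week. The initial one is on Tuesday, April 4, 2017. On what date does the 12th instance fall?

The 12th occurrence is 11 intervals after the first: 11 × 7 = 77 days after April 4, 2017.
April has 30 days — 26 days to the end of April leaves 51.
May has 31 days (20 left).
20 days into June → June 20, 2017.

June 20, 2017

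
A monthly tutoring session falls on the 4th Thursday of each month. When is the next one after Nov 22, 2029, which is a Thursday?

Nov 2029 starts on a Thursday; its first Thursday is the 1st, so the 4th Thursday is the 22nd — Nov 22, 2029.
That is not after Nov 22, 2029, so look at Dec 2029.
Dec 2029 starts on a Saturday; its first Thursday is the 6th, so the 4th Thursday is the 27th — Dec 27, 2029.

Dec 27, 2029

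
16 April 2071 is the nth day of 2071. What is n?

Days in months before April: 31 + 28 + 31 = 90.
Plus 16 days into April → day 106.

106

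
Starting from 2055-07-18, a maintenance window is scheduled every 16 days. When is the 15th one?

The 15th occurrence is 14 intervals after the first: 14 × 16 = 224 days after 2055-07-18.
July has 31 days — 13 days to the end of July leaves 211.
August has 31 days (180 left).
September has 30 days (150 left).
October has 31 days (119 left).
November has 30 days (89 left).
December has 31 days (58 left).
January has 31 days (27 left).
27 days into February → 2056-02-27.

2056-02-27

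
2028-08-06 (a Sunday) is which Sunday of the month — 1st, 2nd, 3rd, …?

Day 6 falls in week ⌈6/7⌉ of the month.
Days 1–7 hold the 1st Sunday, 8–14 the 2nd, 15–21 the 3rd, 22–28 the 4th, 29–31 the 5th.
6 is in the range for the 1st.

1st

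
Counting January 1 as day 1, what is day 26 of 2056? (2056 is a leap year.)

26 into January → January 26.

January 26, 2056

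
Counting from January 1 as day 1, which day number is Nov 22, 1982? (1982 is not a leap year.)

Days in months before Nov: 31 + 28 + 31 + 30 + 31 + 30 + 31 + 31 + 30 + 31 = 304.
Plus 22 days into Nov → day 326.

326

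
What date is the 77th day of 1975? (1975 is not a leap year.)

January has 31 days (77 − 31 = 46 remain).
February has 28 days (46 − 28 = 18 remain).
18 into March → March 18.

March 18, 1975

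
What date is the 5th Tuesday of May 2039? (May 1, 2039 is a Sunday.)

31 May 2039

May 2039 begins on a Sunday, so the first Tuesday is May 3 (2 days later).
The 5th Tuesday is 4 weeks later: 3 + 28 = 31.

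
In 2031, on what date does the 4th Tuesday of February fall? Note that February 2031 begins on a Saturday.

February 2031 begins on a Saturday, so the first Tuesday is February 4 (3 days later).
The 4th Tuesday is 3 weeks later: 4 + 21 = 25.

25 February 2031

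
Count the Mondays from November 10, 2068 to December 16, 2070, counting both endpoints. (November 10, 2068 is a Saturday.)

November 10, 2068 is a Saturday; the first Monday on or after it is November 12, 2068 (2 days later).
From November 12, 2068 to December 16, 2070: 49 + 365 + 350 = 764 days (rest of 2068, 2069, to December 16, 2070 in 2070).
764 ÷ 7 = 109 full weeks with remainder 1, so 109 more Mondays after the first → 110.

110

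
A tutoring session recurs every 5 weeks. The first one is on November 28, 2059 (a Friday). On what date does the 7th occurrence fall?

June 25, 2060

The 7th occurrence is 6 intervals after the first: 6 × 35 = 210 days after November 28, 2059.
November has 30 days — 2 days to the end of November leaves 208.
December has 31 days (177 left).
January has 31 days (146 left).
February has 29 days (117 left).
March has 31 days (86 left).
April has 30 days (56 left).
May has 31 days (25 left).
25 days into June → June 25, 2060.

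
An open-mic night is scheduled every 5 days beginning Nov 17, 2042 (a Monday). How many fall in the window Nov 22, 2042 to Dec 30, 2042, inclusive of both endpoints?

Occurrences land 5·i days after Nov 17, 2042 for i = 0, 1, 2, …
Nov 22, 2042 is 5 days after the start; 5 ÷ 5 = 1 remainder 0. First occurrence in the window: #2 on Nov 22, 2042 (1×5 = 5 days in).
Dec 30, 2042 is 43 days after the start; 43 ÷ 5 = 8 remainder 3. Last occurrence in the window: #9 on Dec 27, 2042.
Occurrences #2 through #9: 8 in total.

8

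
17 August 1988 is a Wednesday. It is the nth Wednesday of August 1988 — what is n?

3rd

Day 17 falls in week ⌈17/7⌉ of the month.
Days 1–7 hold the 1st Wednesday, 8–14 the 2nd, 15–21 the 3rd, 22–28 the 4th, 29–31 the 5th.
17 is in the range for the 3rd.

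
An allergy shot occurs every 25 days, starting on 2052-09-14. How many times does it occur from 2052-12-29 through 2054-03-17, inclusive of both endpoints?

Occurrences land 25·i days after 2052-09-14 for i = 0, 1, 2, …
2052-12-29 is 106 days after the start; 106 ÷ 25 = 4 remainder 6; since the remainder is 6, round up to i = 5. First occurrence in the window: #6 on 2053-01-17 (5×25 = 125 days in).
2054-03-17 is 549 days after the start; 549 ÷ 25 = 21 remainder 24. Last occurrence in the window: #22 on 2054-02-21.
Occurrences #6 through #22: 17 in total.

17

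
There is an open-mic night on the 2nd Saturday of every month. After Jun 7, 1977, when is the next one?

Jun 1977 starts on a Wednesday; its first Saturday is the 4th, so the 2nd Saturday is the 11th — Jun 11, 1977.
Jun 11, 1977 is after Jun 7, 1977, so that is the next one.

Jun 11, 1977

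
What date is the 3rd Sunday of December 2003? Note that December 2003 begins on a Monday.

2003-12-21

December 2003 begins on a Monday, so the first Sunday is December 7 (6 days later).
The 3rd Sunday is 2 weeks later: 7 + 14 = 21.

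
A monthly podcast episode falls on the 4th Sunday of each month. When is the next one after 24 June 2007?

June 2007 starts on a Friday; its first Sunday is the 3rd, so the 4th Sunday is the 24th — 24 June 2007.
That is not after 24 June 2007, so look at July 2007.
July 2007 starts on a Sunday; its first Sunday is the 1st, so the 4th Sunday is the 22nd — 22 July 2007.

22 July 2007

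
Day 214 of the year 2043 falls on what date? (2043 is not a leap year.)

August 2, 2043

January has 31 days (214 − 31 = 183 remain).
February has 28 days (183 − 28 = 155 remain).
March has 31 days (155 − 31 = 124 remain).
April has 30 days (124 − 30 = 94 remain).
May has 31 days (94 − 31 = 63 remain).
June has 30 days (63 − 30 = 33 remain).
July has 31 days (33 − 31 = 2 remain).
2 into August → August 2.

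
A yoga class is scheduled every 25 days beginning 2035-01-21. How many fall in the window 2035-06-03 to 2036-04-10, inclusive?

12

Occurrences land 25·i days after 2035-01-21 for i = 0, 1, 2, …
2035-06-03 is 133 days after the start; 133 ÷ 25 = 5 remainder 8; since the remainder is 8, round up to i = 6. First occurrence in the window: #7 on 2035-06-20 (6×25 = 150 days in).
2036-04-10 is 445 days after the start; 445 ÷ 25 = 17 remainder 20. Last occurrence in the window: #18 on 2036-03-21.
Occurrences #7 through #18: 12 in total.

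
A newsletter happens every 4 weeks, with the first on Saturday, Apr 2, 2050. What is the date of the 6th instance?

Aug 20, 2050

The 6th occurrence is 5 intervals after the first: 5 × 28 = 140 days after Apr 2, 2050.
Apr has 30 days — 28 days to the end of Apr leaves 112.
May has 31 days (81 left).
Jun has 30 days (51 left).
Jul has 31 days (20 left).
20 days into Aug → Aug 20, 2050.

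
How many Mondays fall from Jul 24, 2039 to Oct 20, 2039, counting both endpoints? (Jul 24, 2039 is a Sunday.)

13

Jul 24, 2039 is a Sunday; the first Monday on or after it is Jul 25, 2039 (1 day later).
From Jul 25, 2039 to Oct 20, 2039: 6 + 31 + 30 + 20 = 87 days (rest of Jul, Aug, Sep, Oct).
87 ÷ 7 = 12 full weeks with remainder 3, so 12 more Mondays after the first → 13.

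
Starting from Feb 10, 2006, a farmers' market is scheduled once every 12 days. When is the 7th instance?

The 7th occurrence is 6 intervals after the first: 6 × 12 = 72 days after Feb 10, 2006.
Feb has 28 days — 18 days to the end of Feb leaves 54.
Mar has 31 days (23 left).
23 days into Apr → Apr 23, 2006.

Apr 23, 2006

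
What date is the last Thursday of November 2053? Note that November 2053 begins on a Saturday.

2053-11-27

November 2053 begins on a Saturday, so the first Thursday is November 6 (5 days later).
November 2053 has 30 days. Adding weeks: 6, 13, 20, 27 — the last one ≤ 30 is the 27th.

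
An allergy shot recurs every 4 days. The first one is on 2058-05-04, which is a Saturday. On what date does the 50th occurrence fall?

The 50th occurrence is 49 intervals after the first: 49 × 4 = 196 days after 2058-05-04.
May has 31 days — 27 days to the end of May leaves 169.
June has 30 days (139 left).
July has 31 days (108 left).
August has 31 days (77 left).
September has 30 days (47 left).
October has 31 days (16 left).
16 days into November → 2058-11-16.

2058-11-16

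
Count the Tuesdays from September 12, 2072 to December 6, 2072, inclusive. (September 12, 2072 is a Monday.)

September 12, 2072 is a Monday; the first Tuesday on or after it is September 13, 2072 (1 day later).
From September 13, 2072 to December 6, 2072: 17 + 31 + 30 + 6 = 84 days (rest of September, October, November, December).
84 ÷ 7 = 12 full weeks with remainder 0, so 12 more Tuesdays after the first → 13.

13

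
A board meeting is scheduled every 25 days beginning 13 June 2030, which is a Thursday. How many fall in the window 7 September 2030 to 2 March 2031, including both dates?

Occurrences land 25·i days after 13 June 2030 for i = 0, 1, 2, …
7 September 2030 is 86 days after the start; 86 ÷ 25 = 3 remainder 11; since the remainder is 11, round up to i = 4. First occurrence in the window: #5 on 21 September 2030 (4×25 = 100 days in).
2 March 2031 is 262 days after the start; 262 ÷ 25 = 10 remainder 12. Last occurrence in the window: #11 on 18 February 2031.
Occurrences #5 through #11: 7 in total.

7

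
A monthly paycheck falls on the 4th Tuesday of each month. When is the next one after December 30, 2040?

January 22, 2041

December 2040 starts on a Saturday; its first Tuesday is the 4th, so the 4th Tuesday is the 25th — December 25, 2040.
That is not after December 30, 2040, so look at January 2041.
January 2041 starts on a Tuesday; its first Tuesday is the 1st, so the 4th Tuesday is the 22nd — January 22, 2041.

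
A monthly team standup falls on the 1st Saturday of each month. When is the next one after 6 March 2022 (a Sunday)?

2 April 2022

March 2022 starts on a Tuesday, so its 1st Saturday is 5 March 2022 (4 days in).
That is not after 6 March 2022, so look at April 2022.
April 2022 starts on a Friday, so its 1st Saturday is 2 April 2022 (1 day in).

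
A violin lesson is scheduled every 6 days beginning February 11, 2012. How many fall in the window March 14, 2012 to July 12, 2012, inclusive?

Occurrences land 6·i days after February 11, 2012 for i = 0, 1, 2, …
March 14, 2012 is 32 days after the start; 32 ÷ 6 = 5 remainder 2; since the remainder is 2, round up to i = 6. First occurrence in the window: #7 on March 18, 2012 (6×6 = 36 days in).
July 12, 2012 is 152 days after the start; 152 ÷ 6 = 25 remainder 2. Last occurrence in the window: #26 on July 10, 2012.
Occurrences #7 through #26: 20 in total.

20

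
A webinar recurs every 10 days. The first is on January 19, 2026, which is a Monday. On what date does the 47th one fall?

The 47th occurrence is 46 intervals after the first: 46 × 10 = 460 days after January 19, 2026.
January has 31 days — 12 days to the end of January leaves 448.
From end of January to end of 2026 is 334 days (114 left).
January has 31 days (83 left).
February has 28 days (55 left).
March has 31 days (24 left).
24 days into April → April 24, 2027.

April 24, 2027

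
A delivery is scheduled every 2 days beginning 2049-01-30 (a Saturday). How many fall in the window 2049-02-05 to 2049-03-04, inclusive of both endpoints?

14

Occurrences land 2·i days after 2049-01-30 for i = 0, 1, 2, …
2049-02-05 is 6 days after the start; 6 ÷ 2 = 3 remainder 0. First occurrence in the window: #4 on 2049-02-05 (3×2 = 6 days in).
2049-03-04 is 33 days after the start; 33 ÷ 2 = 16 remainder 1. Last occurrence in the window: #17 on 2049-03-03.
Occurrences #4 through #17: 14 in total.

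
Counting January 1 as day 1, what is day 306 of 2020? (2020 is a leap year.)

Nov 1, 2020

Jan has 31 days (306 − 31 = 275 remain).
Feb has 29 days (275 − 29 = 246 remain).
Mar has 31 days (246 − 31 = 215 remain).
Apr has 30 days (215 − 30 = 185 remain).
May has 31 days (185 − 31 = 154 remain).
Jun has 30 days (154 − 30 = 124 remain).
Jul has 31 days (124 − 31 = 93 remain).
Aug has 31 days (93 − 31 = 62 remain).
Sep has 30 days (62 − 30 = 32 remain).
Oct has 31 days (32 − 31 = 1 remain).
1 into Nov → Nov 1.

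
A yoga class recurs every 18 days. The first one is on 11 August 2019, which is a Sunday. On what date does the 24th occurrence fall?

The 24th occurrence is 23 intervals after the first: 23 × 18 = 414 days after 11 August 2019.
August has 31 days — 20 days to the end of August leaves 394.
September has 30 days (364 left).
October has 31 days (333 left).
November has 30 days (303 left).
December has 31 days (272 left).
January has 31 days (241 left).
February has 29 days (212 left).
March has 31 days (181 left).
April has 30 days (151 left).
May has 31 days (120 left).
June has 30 days (90 left).
July has 31 days (59 left).
August has 31 days (28 left).
28 days into September → 28 September 2020.

28 September 2020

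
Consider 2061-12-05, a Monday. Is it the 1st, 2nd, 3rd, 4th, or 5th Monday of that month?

1st

Day 5 falls in week ⌈5/7⌉ of the month.
Days 1–7 hold the 1st Monday, 8–14 the 2nd, 15–21 the 3rd, 22–28 the 4th, 29–31 the 5th.
5 is in the range for the 1st.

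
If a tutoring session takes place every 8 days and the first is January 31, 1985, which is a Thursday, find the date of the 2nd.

The 2nd occurrence is 1 interval after the first: 1 × 8 = 8 days after January 31, 1985.
January has 31 days — 0 days to the end of January leaves 8.
8 days into February → February 8, 1985.

February 8, 1985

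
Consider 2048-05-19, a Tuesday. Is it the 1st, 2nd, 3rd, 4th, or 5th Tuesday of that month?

Day 19 falls in week ⌈19/7⌉ of the month.
Days 1–7 hold the 1st Tuesday, 8–14 the 2nd, 15–21 the 3rd, 22–28 the 4th, 29–31 the 5th.
19 is in the range for the 3rd.

3rd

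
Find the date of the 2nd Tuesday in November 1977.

November 1977 begins on a Tuesday, so the first Tuesday is November 1.
The 2nd Tuesday is 1 weeks later: 1 + 7 = 8.

1977-11-08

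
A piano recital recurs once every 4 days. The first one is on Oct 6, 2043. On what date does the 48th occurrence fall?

Apr 11, 2044

The 48th occurrence is 47 intervals after the first: 47 × 4 = 188 days after Oct 6, 2043.
Oct has 31 days — 25 days to the end of Oct leaves 163.
Nov has 30 days (133 left).
Dec has 31 days (102 left).
Jan has 31 days (71 left).
Feb has 29 days (42 left).
Mar has 31 days (11 left).
11 days into Apr → Apr 11, 2044.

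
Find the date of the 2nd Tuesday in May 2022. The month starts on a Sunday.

10 May 2022

May 2022 begins on a Sunday, so the first Tuesday is May 3 (2 days later).
The 2nd Tuesday is 1 weeks later: 3 + 7 = 10.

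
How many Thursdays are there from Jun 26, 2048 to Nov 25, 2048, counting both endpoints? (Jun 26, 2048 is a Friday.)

21

Jun 26, 2048 is a Friday; the first Thursday on or after it is Jul 2, 2048 (6 days later).
From Jul 2, 2048 to Nov 25, 2048: 29 + 31 + 30 + 31 + 25 = 146 days (rest of Jul, Aug, Sep, Oct, Nov).
146 ÷ 7 = 20 full weeks with remainder 6, so 20 more Thursdays after the first → 21.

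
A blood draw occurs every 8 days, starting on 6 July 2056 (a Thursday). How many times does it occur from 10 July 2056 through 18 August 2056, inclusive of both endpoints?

5

Occurrences land 8·i days after 6 July 2056 for i = 0, 1, 2, …
10 July 2056 is 4 days after the start; 4 ÷ 8 = 0 remainder 4; since the remainder is 4, round up to i = 1. First occurrence in the window: #2 on 14 July 2056 (1×8 = 8 days in).
18 August 2056 is 43 days after the start; 43 ÷ 8 = 5 remainder 3. Last occurrence in the window: #6 on 15 August 2056.
Occurrences #2 through #6: 5 in total.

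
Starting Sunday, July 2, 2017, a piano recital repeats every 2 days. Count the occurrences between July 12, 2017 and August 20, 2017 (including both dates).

Occurrences land 2·i days after July 2, 2017 for i = 0, 1, 2, …
July 12, 2017 is 10 days after the start; 10 ÷ 2 = 5 remainder 0. First occurrence in the window: #6 on July 12, 2017 (5×2 = 10 days in).
August 20, 2017 is 49 days after the start; 49 ÷ 2 = 24 remainder 1. Last occurrence in the window: #25 on August 19, 2017.
Occurrences #6 through #25: 20 in total.

20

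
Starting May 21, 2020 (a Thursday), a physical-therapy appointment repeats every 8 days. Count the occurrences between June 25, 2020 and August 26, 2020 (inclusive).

Occurrences land 8·i days after May 21, 2020 for i = 0, 1, 2, …
June 25, 2020 is 35 days after the start; 35 ÷ 8 = 4 remainder 3; since the remainder is 3, round up to i = 5. First occurrence in the window: #6 on June 30, 2020 (5×8 = 40 days in).
August 26, 2020 is 97 days after the start; 97 ÷ 8 = 12 remainder 1. Last occurrence in the window: #13 on August 25, 2020.
Occurrences #6 through #13: 8 in total.

8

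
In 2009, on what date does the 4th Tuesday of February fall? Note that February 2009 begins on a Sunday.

February 2009 begins on a Sunday, so the first Tuesday is February 3 (2 days later).
The 4th Tuesday is 3 weeks later: 3 + 21 = 24.

2009-02-24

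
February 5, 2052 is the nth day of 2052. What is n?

Days in months before February: 31 = 31.
Plus 5 days into February → day 36.

36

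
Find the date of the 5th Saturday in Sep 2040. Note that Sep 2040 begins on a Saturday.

Sep 2040 begins on a Saturday, so the first Saturday is Sep 1.
The 5th Saturday is 4 weeks later: 1 + 28 = 29.

Sep 29, 2040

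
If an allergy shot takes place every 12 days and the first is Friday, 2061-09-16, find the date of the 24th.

The 24th occurrence is 23 intervals after the first: 23 × 12 = 276 days after 2061-09-16.
September has 30 days — 14 days to the end of September leaves 262.
October has 31 days (231 left).
November has 30 days (201 left).
December has 31 days (170 left).
January has 31 days (139 left).
February has 28 days (111 left).
March has 31 days (80 left).
April has 30 days (50 left).
May has 31 days (19 left).
19 days into June → 2062-06-19.

2062-06-19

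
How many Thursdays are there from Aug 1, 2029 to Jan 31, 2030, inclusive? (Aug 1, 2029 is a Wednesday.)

27

Aug 1, 2029 is a Wednesday; the first Thursday on or after it is Aug 2, 2029 (1 day later).
From Aug 2, 2029 to Jan 31, 2030: 29 + 30 + 31 + 30 + 31 + 31 = 182 days (rest of Aug, Sep, Oct, Nov, Dec, Jan).
182 ÷ 7 = 26 full weeks with remainder 0, so 26 more Thursdays after the first → 27.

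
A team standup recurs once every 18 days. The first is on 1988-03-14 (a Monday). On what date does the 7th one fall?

1988-06-30

The 7th occurrence is 6 intervals after the first: 6 × 18 = 108 days after 1988-03-14.
March has 31 days — 17 days to the end of March leaves 91.
April has 30 days (61 left).
May has 31 days (30 left).
30 days into June → 1988-06-30.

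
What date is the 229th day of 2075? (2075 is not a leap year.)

January has 31 days (229 − 31 = 198 remain).
February has 28 days (198 − 28 = 170 remain).
March has 31 days (170 − 31 = 139 remain).
April has 30 days (139 − 30 = 109 remain).
May has 31 days (109 − 31 = 78 remain).
June has 30 days (78 − 30 = 48 remain).
July has 31 days (48 − 31 = 17 remain).
17 into August → August 17.

2075-08-17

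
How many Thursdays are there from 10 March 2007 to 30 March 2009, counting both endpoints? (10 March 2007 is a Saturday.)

10 March 2007 is a Saturday; the first Thursday on or after it is 15 March 2007 (5 days later).
From 15 March 2007 to 30 March 2009: 291 + 366 + 89 = 746 days (rest of 2007, 2008, to 30 March 2009 in 2009).
746 ÷ 7 = 106 full weeks with remainder 4, so 106 more Thursdays after the first → 107.

107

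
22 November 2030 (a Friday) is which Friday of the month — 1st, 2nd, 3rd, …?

Day 22 falls in week ⌈22/7⌉ of the month.
Days 1–7 hold the 1st Friday, 8–14 the 2nd, 15–21 the 3rd, 22–28 the 4th, 29–31 the 5th.
22 is in the range for the 4th.

4th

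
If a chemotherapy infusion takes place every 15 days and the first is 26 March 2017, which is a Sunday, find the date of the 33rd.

The 33rd occurrence is 32 intervals after the first: 32 × 15 = 480 days after 26 March 2017.
March has 31 days — 5 days to the end of March leaves 475.
From end of March to end of 2017 is 275 days (200 left).
January has 31 days (169 left).
February has 28 days (141 left).
March has 31 days (110 left).
April has 30 days (80 left).
May has 31 days (49 left).
June has 30 days (19 left).
19 days into July → 19 July 2018.

19 July 2018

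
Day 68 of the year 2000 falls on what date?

March 8, 2000

January has 31 days (68 − 31 = 37 remain).
February has 29 days (37 − 29 = 8 remain).
8 into March → March 8.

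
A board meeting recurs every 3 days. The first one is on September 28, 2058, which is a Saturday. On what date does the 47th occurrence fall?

February 13, 2059

The 47th occurrence is 46 intervals after the first: 46 × 3 = 138 days after September 28, 2058.
September has 30 days — 2 days to the end of September leaves 136.
October has 31 days (105 left).
November has 30 days (75 left).
December has 31 days (44 left).
January has 31 days (13 left).
13 days into February → February 13, 2059.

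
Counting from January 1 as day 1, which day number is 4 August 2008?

Days in months before August: 31 + 29 + 31 + 30 + 31 + 30 + 31 = 213.
Plus 4 days into August → day 217.

217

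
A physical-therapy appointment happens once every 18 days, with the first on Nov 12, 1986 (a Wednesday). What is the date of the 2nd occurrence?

The 2nd occurrence is 1 interval after the first: 1 × 18 = 18 days after Nov 12, 1986.
18 days later is Nov 30, 1986.

Nov 30, 1986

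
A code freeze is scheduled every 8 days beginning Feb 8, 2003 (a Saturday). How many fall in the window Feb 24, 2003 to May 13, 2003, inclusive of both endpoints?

10

Occurrences land 8·i days after Feb 8, 2003 for i = 0, 1, 2, …
Feb 24, 2003 is 16 days after the start; 16 ÷ 8 = 2 remainder 0. First occurrence in the window: #3 on Feb 24, 2003 (2×8 = 16 days in).
May 13, 2003 is 94 days after the start; 94 ÷ 8 = 11 remainder 6. Last occurrence in the window: #12 on May 7, 2003.
Occurrences #3 through #12: 10 in total.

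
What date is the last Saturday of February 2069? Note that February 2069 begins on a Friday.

23 February 2069

February 2069 begins on a Friday, so the first Saturday is February 2 (1 day later).
February 2069 has 28 days. Adding weeks: 2, 9, 16, 23 — the last one ≤ 28 is the 23rd.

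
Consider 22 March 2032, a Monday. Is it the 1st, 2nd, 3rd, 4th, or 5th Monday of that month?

Day 22 falls in week ⌈22/7⌉ of the month.
Days 1–7 hold the 1st Monday, 8–14 the 2nd, 15–21 the 3rd, 22–28 the 4th, 29–31 the 5th.
22 is in the range for the 4th.

4th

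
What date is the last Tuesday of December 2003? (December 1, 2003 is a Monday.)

December 2003 begins on a Monday, so the first Tuesday is December 2 (1 day later).
December 2003 has 31 days. Adding weeks: 2, 9, 16, 23, 30 — the last one ≤ 31 is the 30th.

December 30, 2003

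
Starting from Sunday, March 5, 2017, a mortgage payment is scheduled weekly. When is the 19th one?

July 9, 2017

The 19th occurrence is 18 intervals after the first: 18 × 7 = 126 days after March 5, 2017.
March has 31 days — 26 days to the end of March leaves 100.
April has 30 days (70 left).
May has 31 days (39 left).
June has 30 days (9 left).
9 days into July → July 9, 2017.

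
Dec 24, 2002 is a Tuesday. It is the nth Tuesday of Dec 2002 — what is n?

4th

Day 24 falls in week ⌈24/7⌉ of the month.
Days 1–7 hold the 1st Tuesday, 8–14 the 2nd, 15–21 the 3rd, 22–28 the 4th, 29–31 the 5th.
24 is in the range for the 4th.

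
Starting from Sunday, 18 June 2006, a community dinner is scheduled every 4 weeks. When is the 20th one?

The 20th occurrence is 19 intervals after the first: 19 × 28 = 532 days after 18 June 2006.
June has 30 days — 12 days to the end of June leaves 520.
From end of June to end of 2006 is 184 days (336 left).
January has 31 days (305 left).
February has 28 days (277 left).
March has 31 days (246 left).
April has 30 days (216 left).
May has 31 days (185 left).
June has 30 days (155 left).
July has 31 days (124 left).
August has 31 days (93 left).
September has 30 days (63 left).
October has 31 days (32 left).
November has 30 days (2 left).
2 days into December → 2 December 2007.

2 December 2007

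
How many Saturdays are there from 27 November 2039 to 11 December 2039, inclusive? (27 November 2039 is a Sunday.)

2

27 November 2039 is a Sunday; the first Saturday on or after it is 3 December 2039 (6 days later).
From 3 December 2039 to 11 December 2039 is 11 − 3 = 8 days.
8 ÷ 7 = 1 full weeks with remainder 1, so 1 more Saturdays after the first → 2.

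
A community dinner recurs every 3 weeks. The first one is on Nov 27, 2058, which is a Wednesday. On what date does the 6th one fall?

Mar 12, 2059

The 6th occurrence is 5 intervals after the first: 5 × 21 = 105 days after Nov 27, 2058.
Nov has 30 days — 3 days to the end of Nov leaves 102.
Dec has 31 days (71 left).
Jan has 31 days (40 left).
Feb has 28 days (12 left).
12 days into Mar → Mar 12, 2059.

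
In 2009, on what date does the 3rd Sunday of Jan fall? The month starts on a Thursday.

Jan 18, 2009

Jan 2009 begins on a Thursday, so the first Sunday is Jan 4 (3 days later).
The 3rd Sunday is 2 weeks later: 4 + 14 = 18.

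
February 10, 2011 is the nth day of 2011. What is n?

Days in months before February: 31 = 31.
Plus 10 days into February → day 41.

41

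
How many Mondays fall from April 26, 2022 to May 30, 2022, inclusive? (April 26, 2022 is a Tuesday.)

5

April 26, 2022 is a Tuesday; the first Monday on or after it is May 2, 2022 (6 days later).
From May 2, 2022 to May 30, 2022 is 30 − 2 = 28 days.
28 ÷ 7 = 4 full weeks with remainder 0, so 4 more Mondays after the first → 5.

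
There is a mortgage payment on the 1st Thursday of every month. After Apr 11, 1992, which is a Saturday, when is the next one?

Apr 1992 starts on a Wednesday, so its 1st Thursday is Apr 2, 1992 (1 day in).
That is not after Apr 11, 1992, so look at May 1992.
May 1992 starts on a Friday, so its 1st Thursday is May 7, 1992 (6 days in).

May 7, 1992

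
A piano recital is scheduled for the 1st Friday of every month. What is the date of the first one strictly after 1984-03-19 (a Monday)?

1984-04-06

March 1984 starts on a Thursday, so its 1st Friday is 1984-03-02 (1 day in).
That is not after 1984-03-19, so look at April 1984.
April 1984 starts on a Sunday, so its 1st Friday is 1984-04-06 (5 days in).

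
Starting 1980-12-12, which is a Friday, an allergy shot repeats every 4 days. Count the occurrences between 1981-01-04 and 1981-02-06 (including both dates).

Occurrences land 4·i days after 1980-12-12 for i = 0, 1, 2, …
1981-01-04 is 23 days after the start; 23 ÷ 4 = 5 remainder 3; since the remainder is 3, round up to i = 6. First occurrence in the window: #7 on 1981-01-05 (6×4 = 24 days in).
1981-02-06 is 56 days after the start; 56 ÷ 4 = 14 remainder 0. Last occurrence in the window: #15 on 1981-02-06.
Occurrences #7 through #15: 9 in total.

9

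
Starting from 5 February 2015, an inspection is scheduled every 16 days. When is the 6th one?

26 April 2015

The 6th occurrence is 5 intervals after the first: 5 × 16 = 80 days after 5 February 2015.
February has 28 days — 23 days to the end of February leaves 57.
March has 31 days (26 left).
26 days into April → 26 April 2015.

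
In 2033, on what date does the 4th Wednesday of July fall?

27 July 2033

July 2033 begins on a Friday, so the first Wednesday is July 6 (5 days later).
The 4th Wednesday is 3 weeks later: 6 + 21 = 27.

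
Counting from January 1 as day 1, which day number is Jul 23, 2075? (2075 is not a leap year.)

Days in months before Jul: 31 + 28 + 31 + 30 + 31 + 30 = 181.
Plus 23 days into Jul → day 204.

204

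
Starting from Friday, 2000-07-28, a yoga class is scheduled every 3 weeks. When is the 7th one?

2000-12-01

The 7th occurrence is 6 intervals after the first: 6 × 21 = 126 days after 2000-07-28.
July has 31 days — 3 days to the end of July leaves 123.
August has 31 days (92 left).
September has 30 days (62 left).
October has 31 days (31 left).
November has 30 days (1 left).
1 day into December → 2000-12-01.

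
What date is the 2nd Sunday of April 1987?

1987-04-12

April 1987 begins on a Wednesday, so the first Sunday is April 5 (4 days later).
The 2nd Sunday is 1 weeks later: 5 + 7 = 12.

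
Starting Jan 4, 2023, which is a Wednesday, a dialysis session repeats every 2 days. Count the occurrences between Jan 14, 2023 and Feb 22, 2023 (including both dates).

20

Occurrences land 2·i days after Jan 4, 2023 for i = 0, 1, 2, …
Jan 14, 2023 is 10 days after the start; 10 ÷ 2 = 5 remainder 0. First occurrence in the window: #6 on Jan 14, 2023 (5×2 = 10 days in).
Feb 22, 2023 is 49 days after the start; 49 ÷ 2 = 24 remainder 1. Last occurrence in the window: #25 on Feb 21, 2023.
Occurrences #6 through #25: 20 in total.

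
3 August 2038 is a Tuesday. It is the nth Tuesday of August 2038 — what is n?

Day 3 falls in week ⌈3/7⌉ of the month.
Days 1–7 hold the 1st Tuesday, 8–14 the 2nd, 15–21 the 3rd, 22–28 the 4th, 29–31 the 5th.
3 is in the range for the 1st.

1st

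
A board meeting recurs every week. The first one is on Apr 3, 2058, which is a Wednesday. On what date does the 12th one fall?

Jun 19, 2058

The 12th occurrence is 11 intervals after the first: 11 × 7 = 77 days after Apr 3, 2058.
Apr has 30 days — 27 days to the end of Apr leaves 50.
May has 31 days (19 left).
19 days into Jun → Jun 19, 2058.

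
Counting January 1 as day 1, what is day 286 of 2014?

Jan has 31 days (286 − 31 = 255 remain).
Feb has 28 days (255 − 28 = 227 remain).
Mar has 31 days (227 − 31 = 196 remain).
Apr has 30 days (196 − 30 = 166 remain).
May has 31 days (166 − 31 = 135 remain).
Jun has 30 days (135 − 30 = 105 remain).
Jul has 31 days (105 − 31 = 74 remain).
Aug has 31 days (74 − 31 = 43 remain).
Sep has 30 days (43 − 30 = 13 remain).
13 into Oct → Oct 13.

Oct 13, 2014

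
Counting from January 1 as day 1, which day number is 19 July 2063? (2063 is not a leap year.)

200

Days in months before July: 31 + 28 + 31 + 30 + 31 + 30 = 181.
Plus 19 days into July → day 200.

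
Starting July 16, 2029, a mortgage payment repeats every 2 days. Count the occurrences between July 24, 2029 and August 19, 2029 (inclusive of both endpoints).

14

Occurrences land 2·i days after July 16, 2029 for i = 0, 1, 2, …
July 24, 2029 is 8 days after the start; 8 ÷ 2 = 4 remainder 0. First occurrence in the window: #5 on July 24, 2029 (4×2 = 8 days in).
August 19, 2029 is 34 days after the start; 34 ÷ 2 = 17 remainder 0. Last occurrence in the window: #18 on August 19, 2029.
Occurrences #5 through #18: 14 in total.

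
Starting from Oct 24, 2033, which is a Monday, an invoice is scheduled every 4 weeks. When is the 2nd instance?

Nov 21, 2033

The 2nd occurrence is 1 interval after the first: 1 × 28 = 28 days after Oct 24, 2033.
Oct has 31 days — 7 days to the end of Oct leaves 21.
21 days into Nov → Nov 21, 2033.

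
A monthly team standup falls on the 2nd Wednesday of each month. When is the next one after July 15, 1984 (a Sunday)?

July 1984 starts on a Sunday; its first Wednesday is the 4th, so the 2nd Wednesday is the 11th — July 11, 1984.
That is not after July 15, 1984, so look at August 1984.
August 1984 starts on a Wednesday; its first Wednesday is the 1st, so the 2nd Wednesday is the 8th — August 8, 1984.

August 8, 1984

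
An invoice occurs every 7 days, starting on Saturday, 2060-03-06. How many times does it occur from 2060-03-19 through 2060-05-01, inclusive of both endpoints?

Occurrences land 7·i days after 2060-03-06 for i = 0, 1, 2, …
2060-03-19 is 13 days after the start; 13 ÷ 7 = 1 remainder 6; since the remainder is 6, round up to i = 2. First occurrence in the window: #3 on 2060-03-20 (2×7 = 14 days in).
2060-05-01 is 56 days after the start; 56 ÷ 7 = 8 remainder 0. Last occurrence in the window: #9 on 2060-05-01.
Occurrences #3 through #9: 7 in total.

7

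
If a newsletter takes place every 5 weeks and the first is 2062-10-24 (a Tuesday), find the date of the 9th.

2063-07-31

The 9th occurrence is 8 intervals after the first: 8 × 35 = 280 days after 2062-10-24.
October has 31 days — 7 days to the end of October leaves 273.
November has 30 days (243 left).
December has 31 days (212 left).
January has 31 days (181 left).
February has 28 days (153 left).
March has 31 days (122 left).
April has 30 days (92 left).
May has 31 days (61 left).
June has 30 days (31 left).
31 days into July → 2063-07-31.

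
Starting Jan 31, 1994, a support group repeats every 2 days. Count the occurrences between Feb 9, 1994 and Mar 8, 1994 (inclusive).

14

Occurrences land 2·i days after Jan 31, 1994 for i = 0, 1, 2, …
Feb 9, 1994 is 9 days after the start; 9 ÷ 2 = 4 remainder 1; since the remainder is 1, round up to i = 5. First occurrence in the window: #6 on Feb 10, 1994 (5×2 = 10 days in).
Mar 8, 1994 is 36 days after the start; 36 ÷ 2 = 18 remainder 0. Last occurrence in the window: #19 on Mar 8, 1994.
Occurrences #6 through #19: 14 in total.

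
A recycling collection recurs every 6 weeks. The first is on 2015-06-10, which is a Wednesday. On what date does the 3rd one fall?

2015-09-02

The 3rd occurrence is 2 intervals after the first: 2 × 42 = 84 days after 2015-06-10.
June has 30 days — 20 days to the end of June leaves 64.
July has 31 days (33 left).
August has 31 days (2 left).
2 days into September → 2015-09-02.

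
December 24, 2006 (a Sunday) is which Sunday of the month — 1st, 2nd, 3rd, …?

4th

Day 24 falls in week ⌈24/7⌉ of the month.
Days 1–7 hold the 1st Sunday, 8–14 the 2nd, 15–21 the 3rd, 22–28 the 4th, 29–31 the 5th.
24 is in the range for the 4th.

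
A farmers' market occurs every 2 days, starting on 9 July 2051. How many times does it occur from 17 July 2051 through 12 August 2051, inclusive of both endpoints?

Occurrences land 2·i days after 9 July 2051 for i = 0, 1, 2, …
17 July 2051 is 8 days after the start; 8 ÷ 2 = 4 remainder 0. First occurrence in the window: #5 on 17 July 2051 (4×2 = 8 days in).
12 August 2051 is 34 days after the start; 34 ÷ 2 = 17 remainder 0. Last occurrence in the window: #18 on 12 August 2051.
Occurrences #5 through #18: 14 in total.

14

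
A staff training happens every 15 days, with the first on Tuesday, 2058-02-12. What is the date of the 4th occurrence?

The 4th occurrence is 3 intervals after the first: 3 × 15 = 45 days after 2058-02-12.
February has 28 days — 16 days to the end of February leaves 29.
29 days into March → 2058-03-29.

2058-03-29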